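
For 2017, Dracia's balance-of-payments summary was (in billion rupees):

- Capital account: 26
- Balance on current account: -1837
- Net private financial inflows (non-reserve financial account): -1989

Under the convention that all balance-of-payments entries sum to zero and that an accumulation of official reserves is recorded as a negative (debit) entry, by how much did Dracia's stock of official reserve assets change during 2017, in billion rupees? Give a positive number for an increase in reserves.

Official reserve transactions balance = -((-1837) + 26 + (-1989)) = 3800
An accumulation of reserves is recorded as a debit (negative entry), so the change in the stock of reserves is the negative of that balance.
Change in official reserves = -(3800) = -3800

-3800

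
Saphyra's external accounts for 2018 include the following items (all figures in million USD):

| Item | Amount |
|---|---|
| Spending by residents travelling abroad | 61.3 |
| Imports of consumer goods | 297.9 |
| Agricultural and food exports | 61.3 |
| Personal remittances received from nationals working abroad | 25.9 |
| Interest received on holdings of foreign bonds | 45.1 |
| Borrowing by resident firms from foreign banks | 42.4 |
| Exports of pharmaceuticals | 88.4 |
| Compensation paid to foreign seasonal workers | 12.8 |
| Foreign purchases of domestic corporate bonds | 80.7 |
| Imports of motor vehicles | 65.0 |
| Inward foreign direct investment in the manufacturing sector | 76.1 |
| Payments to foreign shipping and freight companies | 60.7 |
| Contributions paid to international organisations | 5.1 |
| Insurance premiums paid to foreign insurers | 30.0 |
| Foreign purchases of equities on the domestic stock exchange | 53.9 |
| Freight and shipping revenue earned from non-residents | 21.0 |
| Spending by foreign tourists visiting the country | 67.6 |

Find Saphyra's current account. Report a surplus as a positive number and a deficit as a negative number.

Goods: -297.9 - 65.0 + 88.4 + 61.3 = -213.2
Services: 21.0 - 61.3 - 30.0 + 67.6 - 60.7 = -63.4
Primary income: 45.1 - 12.8 = 32.3
Secondary income: 25.9 - 5.1 = 20.8
Current account = (-213.2) + (-63.4) + 32.3 + 20.8 = -223.5
(Excluded from the current account — financial account: borrowing by resident firms from foreign banks 42.4, foreign purchases of domestic corporate bonds 80.7, inward foreign direct investment in the manufacturing sector 76.1, foreign purchases of equities on the domestic stock exchange 53.9.)

-223.5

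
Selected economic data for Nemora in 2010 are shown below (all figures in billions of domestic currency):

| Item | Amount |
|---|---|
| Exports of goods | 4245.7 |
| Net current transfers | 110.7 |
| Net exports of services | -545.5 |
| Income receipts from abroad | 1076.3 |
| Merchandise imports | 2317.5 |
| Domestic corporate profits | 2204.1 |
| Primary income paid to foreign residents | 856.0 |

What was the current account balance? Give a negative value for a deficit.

Goods balance = 4245.7 - 2317.5 = 1928.2
Services balance = -545.5
Trade balance (goods + services) = 1928.2 + (-545.5) = 1382.7
Net primary income = 1076.3 - 856.0 = 220.3
Net secondary income = 110.7
Current account = 1382.7 + 220.3 + 110.7 = 1713.7

1713.7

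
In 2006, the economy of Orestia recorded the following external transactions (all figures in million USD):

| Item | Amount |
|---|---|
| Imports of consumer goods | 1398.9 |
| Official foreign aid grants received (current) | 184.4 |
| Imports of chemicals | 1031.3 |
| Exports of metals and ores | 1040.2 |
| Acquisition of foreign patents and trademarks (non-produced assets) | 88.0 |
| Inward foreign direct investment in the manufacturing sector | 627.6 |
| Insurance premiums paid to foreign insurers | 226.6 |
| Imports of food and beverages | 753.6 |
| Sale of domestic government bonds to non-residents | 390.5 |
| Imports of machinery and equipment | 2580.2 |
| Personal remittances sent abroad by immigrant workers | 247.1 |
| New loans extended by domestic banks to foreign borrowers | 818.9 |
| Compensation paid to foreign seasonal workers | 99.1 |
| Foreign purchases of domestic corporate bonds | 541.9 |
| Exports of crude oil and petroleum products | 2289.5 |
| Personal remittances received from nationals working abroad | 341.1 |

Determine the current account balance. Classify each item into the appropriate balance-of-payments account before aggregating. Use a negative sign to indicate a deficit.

-2481.6

Goods: 2289.5 - 1031.3 - 2580.2 - 1398.9 + 1040.2 - 753.6 = -2434.3
Services: -226.6
Primary income: -99.1
Secondary income: 184.4 + 341.1 - 247.1 = 278.4
Current account = (-2434.3) + (-226.6) + (-99.1) + 278.4 = -2481.6
(Excluded from the current account — capital account: acquisition of foreign patents and trademarks (non-produced assets) 88.0; financial account: inward foreign direct investment in the manufacturing sector 627.6, sale of domestic government bonds to non-residents 390.5, new loans extended by domestic banks to foreign borrowers 818.9, foreign purchases of domestic corporate bonds 541.9.)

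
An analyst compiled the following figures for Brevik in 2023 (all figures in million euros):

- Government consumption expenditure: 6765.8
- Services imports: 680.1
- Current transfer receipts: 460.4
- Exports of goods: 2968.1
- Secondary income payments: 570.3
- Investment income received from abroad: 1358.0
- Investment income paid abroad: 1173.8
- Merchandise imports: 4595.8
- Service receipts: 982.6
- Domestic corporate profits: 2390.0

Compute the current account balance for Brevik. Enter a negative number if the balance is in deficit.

Goods balance = 2968.1 - 4595.8 = -1627.7
Services balance = 982.6 - 680.1 = 302.5
Trade balance (goods + services) = -1627.7 + 302.5 = -1325.2
Net primary income = 1358.0 - 1173.8 = 184.2
Net secondary income = 460.4 - 570.3 = -109.9
Current account = -1325.2 + 184.2 + (-109.9) = -1250.9

-1250.9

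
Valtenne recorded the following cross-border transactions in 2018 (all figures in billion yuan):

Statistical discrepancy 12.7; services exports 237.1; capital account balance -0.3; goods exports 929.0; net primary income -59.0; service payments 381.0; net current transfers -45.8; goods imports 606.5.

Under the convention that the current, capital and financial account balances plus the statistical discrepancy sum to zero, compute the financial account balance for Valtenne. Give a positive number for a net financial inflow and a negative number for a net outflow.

Goods balance = 929.0 - 606.5 = 322.5
Services balance = 237.1 - 381.0 = -143.9
Trade balance (goods + services) = 322.5 + (-143.9) = 178.6
Net primary income = -59.0
Net secondary income = -45.8
Current account = 178.6 + (-59.0) + (-45.8) = 73.8
Financial account = -(73.8 + (-0.3) + 12.7) = -86.2

-86.2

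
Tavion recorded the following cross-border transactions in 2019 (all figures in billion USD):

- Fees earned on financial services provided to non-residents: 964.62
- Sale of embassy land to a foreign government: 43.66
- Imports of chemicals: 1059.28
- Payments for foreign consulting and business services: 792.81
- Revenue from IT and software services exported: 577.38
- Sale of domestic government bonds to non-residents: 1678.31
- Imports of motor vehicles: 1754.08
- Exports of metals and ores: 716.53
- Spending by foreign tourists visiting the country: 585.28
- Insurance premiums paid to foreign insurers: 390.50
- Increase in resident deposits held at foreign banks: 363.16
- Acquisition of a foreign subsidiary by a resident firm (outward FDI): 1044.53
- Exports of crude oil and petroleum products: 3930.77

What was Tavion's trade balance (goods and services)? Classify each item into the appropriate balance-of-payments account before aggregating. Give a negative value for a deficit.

Goods: -1059.28 - 1754.08 + 3930.77 + 716.53 = 1833.94
Services: 964.62 + 577.38 - 792.81 + 585.28 - 390.50 = 943.97
Trade balance = 1833.94 + 943.97 = 2777.91
(Excluded from the trade balance — capital account: sale of embassy land to a foreign government 43.66; financial account: sale of domestic government bonds to non-residents 1678.31, increase in resident deposits held at foreign banks 363.16, acquisition of a foreign subsidiary by a resident firm (outward FDI) 1044.53.)

2777.91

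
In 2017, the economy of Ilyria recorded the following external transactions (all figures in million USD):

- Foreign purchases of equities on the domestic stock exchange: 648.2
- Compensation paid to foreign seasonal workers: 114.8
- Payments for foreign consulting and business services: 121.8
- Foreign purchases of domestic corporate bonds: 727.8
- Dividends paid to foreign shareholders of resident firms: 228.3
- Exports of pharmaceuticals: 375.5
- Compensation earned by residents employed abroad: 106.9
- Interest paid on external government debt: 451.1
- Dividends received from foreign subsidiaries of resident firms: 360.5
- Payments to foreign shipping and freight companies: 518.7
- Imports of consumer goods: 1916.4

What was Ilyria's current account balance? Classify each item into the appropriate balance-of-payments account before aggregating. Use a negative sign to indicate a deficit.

Goods: -1916.4 + 375.5 = -1540.9
Services: -518.7 - 121.8 = -640.5
Primary income: -228.3 + 360.5 - 451.1 - 114.8 + 106.9 = -326.8
Current account = (-1540.9) + (-640.5) + (-326.8) = -2508.2
(Excluded from the current account — financial account: foreign purchases of equities on the domestic stock exchange 648.2, foreign purchases of domestic corporate bonds 727.8.)

-2508.2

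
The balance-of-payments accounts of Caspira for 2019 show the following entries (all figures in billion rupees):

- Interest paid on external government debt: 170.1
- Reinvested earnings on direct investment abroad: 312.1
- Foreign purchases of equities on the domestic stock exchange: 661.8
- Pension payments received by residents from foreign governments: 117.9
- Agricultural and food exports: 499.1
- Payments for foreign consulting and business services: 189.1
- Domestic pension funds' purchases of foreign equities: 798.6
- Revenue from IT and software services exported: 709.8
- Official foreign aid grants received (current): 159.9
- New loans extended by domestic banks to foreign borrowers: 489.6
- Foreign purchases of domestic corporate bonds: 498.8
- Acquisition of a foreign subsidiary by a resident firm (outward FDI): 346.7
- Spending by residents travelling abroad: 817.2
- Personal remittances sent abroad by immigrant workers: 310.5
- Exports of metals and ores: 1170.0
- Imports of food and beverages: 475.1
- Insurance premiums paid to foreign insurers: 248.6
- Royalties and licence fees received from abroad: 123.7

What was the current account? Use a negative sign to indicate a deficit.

881.9

Goods: 1170.0 - 475.1 + 499.1 = 1194.0
Services: 709.8 + 123.7 - 817.2 - 189.1 - 248.6 = -421.4
Primary income: 312.1 - 170.1 = 142.0
Secondary income: 117.9 + 159.9 - 310.5 = -32.7
Current account = 1194.0 + (-421.4) + 142.0 + (-32.7) = 881.9
(Excluded from the current account — financial account: foreign purchases of equities on the domestic stock exchange 661.8, domestic pension funds' purchases of foreign equities 798.6, new loans extended by domestic banks to foreign borrowers 489.6, foreign purchases of domestic corporate bonds 498.8, acquisition of a foreign subsidiary by a resident firm (outward FDI) 346.7.)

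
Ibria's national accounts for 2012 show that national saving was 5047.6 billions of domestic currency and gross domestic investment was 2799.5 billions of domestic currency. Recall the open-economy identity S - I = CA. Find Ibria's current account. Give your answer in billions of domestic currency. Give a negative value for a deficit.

CA = S - I = 5047.6 - 2799.5 = 2248.1

2248.1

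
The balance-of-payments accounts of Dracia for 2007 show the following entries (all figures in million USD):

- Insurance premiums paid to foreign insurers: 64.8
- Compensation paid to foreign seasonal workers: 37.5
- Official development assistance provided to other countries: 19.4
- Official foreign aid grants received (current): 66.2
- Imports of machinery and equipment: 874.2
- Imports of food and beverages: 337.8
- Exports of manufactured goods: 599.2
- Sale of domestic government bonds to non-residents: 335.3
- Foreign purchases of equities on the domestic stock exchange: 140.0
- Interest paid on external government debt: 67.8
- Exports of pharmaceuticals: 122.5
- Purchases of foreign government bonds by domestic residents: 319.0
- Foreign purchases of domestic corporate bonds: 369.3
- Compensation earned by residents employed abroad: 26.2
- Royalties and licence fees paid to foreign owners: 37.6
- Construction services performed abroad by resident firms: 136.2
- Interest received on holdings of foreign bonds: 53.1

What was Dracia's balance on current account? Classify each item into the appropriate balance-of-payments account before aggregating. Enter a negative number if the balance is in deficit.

Goods: -337.8 + 599.2 - 874.2 + 122.5 = -490.3
Services: -64.8 + 136.2 - 37.6 = 33.8
Primary income: 53.1 - 37.5 - 67.8 + 26.2 = -26.0
Secondary income: -19.4 + 66.2 = 46.8
Current account = (-490.3) + 33.8 + (-26.0) + 46.8 = -435.7
(Excluded from the current account — financial account: sale of domestic government bonds to non-residents 335.3, foreign purchases of equities on the domestic stock exchange 140.0, purchases of foreign government bonds by domestic residents 319.0, foreign purchases of domestic corporate bonds 369.3.)

-435.7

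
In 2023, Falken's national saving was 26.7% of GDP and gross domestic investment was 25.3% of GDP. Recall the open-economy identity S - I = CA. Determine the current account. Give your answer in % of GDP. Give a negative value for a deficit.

1.4

S - I = CA (net lending to the rest of the world).
CA = S - I = 26.7 - 25.3 = 1.4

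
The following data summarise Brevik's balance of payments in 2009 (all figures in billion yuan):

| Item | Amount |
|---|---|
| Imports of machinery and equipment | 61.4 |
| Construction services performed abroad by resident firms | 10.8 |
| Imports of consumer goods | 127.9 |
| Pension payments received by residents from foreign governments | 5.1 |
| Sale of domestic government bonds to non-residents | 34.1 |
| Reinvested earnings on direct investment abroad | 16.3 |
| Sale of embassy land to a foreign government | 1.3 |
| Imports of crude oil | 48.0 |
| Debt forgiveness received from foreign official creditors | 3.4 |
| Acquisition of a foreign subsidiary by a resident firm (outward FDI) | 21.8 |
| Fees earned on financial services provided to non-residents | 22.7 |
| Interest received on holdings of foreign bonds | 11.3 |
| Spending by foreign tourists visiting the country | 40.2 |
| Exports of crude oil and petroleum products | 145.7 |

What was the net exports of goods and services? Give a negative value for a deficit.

Goods: -127.9 - 48.0 - 61.4 + 145.7 = -91.6
Services: 10.8 + 22.7 + 40.2 = 73.7
Trade balance = -91.6 + 73.7 = -17.9
(Excluded from the trade balance — secondary income: pension payments received by residents from foreign governments 5.1; financial account: sale of domestic government bonds to non-residents 34.1, acquisition of a foreign subsidiary by a resident firm (outward FDI) 21.8; primary income: reinvested earnings on direct investment abroad 16.3, interest received on holdings of foreign bonds 11.3; capital account: sale of embassy land to a foreign government 1.3, debt forgiveness received from foreign official creditors 3.4.)

-17.9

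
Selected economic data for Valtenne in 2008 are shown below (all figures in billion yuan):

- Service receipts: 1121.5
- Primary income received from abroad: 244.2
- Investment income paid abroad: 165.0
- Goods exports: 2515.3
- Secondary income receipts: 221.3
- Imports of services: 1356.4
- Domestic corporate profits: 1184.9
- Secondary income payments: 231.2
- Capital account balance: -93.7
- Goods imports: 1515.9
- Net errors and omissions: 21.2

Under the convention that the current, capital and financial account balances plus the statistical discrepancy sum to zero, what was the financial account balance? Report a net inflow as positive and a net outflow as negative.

-761.3

Goods balance = 2515.3 - 1515.9 = 999.4
Services balance = 1121.5 - 1356.4 = -234.9
Trade balance (goods + services) = 999.4 + (-234.9) = 764.5
Net primary income = 244.2 - 165.0 = 79.2
Net secondary income = 221.3 - 231.2 = -9.9
Current account = 764.5 + 79.2 + (-9.9) = 833.8
Financial account = -(833.8 + (-93.7) + 21.2) = -761.3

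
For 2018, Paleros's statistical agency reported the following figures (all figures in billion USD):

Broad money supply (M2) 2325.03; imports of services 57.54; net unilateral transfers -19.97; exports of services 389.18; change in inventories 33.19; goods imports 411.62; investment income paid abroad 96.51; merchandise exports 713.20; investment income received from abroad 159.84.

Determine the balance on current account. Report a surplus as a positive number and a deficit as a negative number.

676.58

Goods balance = 713.20 - 411.62 = 301.58
Services balance = 389.18 - 57.54 = 331.64
Trade balance (goods + services) = 301.58 + 331.64 = 633.22
Net primary income = 159.84 - 96.51 = 63.33
Net secondary income = -19.97
Current account = 633.22 + 63.33 + (-19.97) = 676.58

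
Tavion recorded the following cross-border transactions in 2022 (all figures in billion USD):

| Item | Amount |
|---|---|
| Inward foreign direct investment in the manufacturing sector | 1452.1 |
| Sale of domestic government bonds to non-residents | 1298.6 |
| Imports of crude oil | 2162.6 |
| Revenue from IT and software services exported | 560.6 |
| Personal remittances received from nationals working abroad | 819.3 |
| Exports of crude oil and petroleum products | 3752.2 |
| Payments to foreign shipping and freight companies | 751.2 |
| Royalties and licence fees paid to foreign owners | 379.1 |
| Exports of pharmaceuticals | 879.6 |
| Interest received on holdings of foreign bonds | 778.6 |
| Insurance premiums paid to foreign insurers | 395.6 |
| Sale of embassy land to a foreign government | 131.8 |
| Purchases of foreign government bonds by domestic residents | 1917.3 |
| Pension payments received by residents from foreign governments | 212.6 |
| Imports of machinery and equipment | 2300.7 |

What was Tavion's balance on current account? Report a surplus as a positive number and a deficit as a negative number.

Goods: -2162.6 + 3752.2 - 2300.7 + 879.6 = 168.5
Services: 560.6 - 395.6 - 379.1 - 751.2 = -965.3
Primary income: 778.6
Secondary income: 819.3 + 212.6 = 1031.9
Current account = 168.5 + (-965.3) + 778.6 + 1031.9 = 1013.7
(Excluded from the current account — financial account: inward foreign direct investment in the manufacturing sector 1452.1, sale of domestic government bonds to non-residents 1298.6, purchases of foreign government bonds by domestic residents 1917.3; capital account: sale of embassy land to a foreign government 131.8.)

1013.7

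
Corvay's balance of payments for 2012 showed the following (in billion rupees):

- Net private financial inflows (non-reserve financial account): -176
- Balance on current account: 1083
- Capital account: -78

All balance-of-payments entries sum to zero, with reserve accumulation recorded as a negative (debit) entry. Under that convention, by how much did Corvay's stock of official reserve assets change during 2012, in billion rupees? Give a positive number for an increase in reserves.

Official reserve transactions balance = -(1083 + (-78) + (-176)) = -829
An accumulation of reserves is recorded as a debit (negative entry), so the change in the stock of reserves is the negative of that balance.
Change in official reserves = -(-829) = 829

829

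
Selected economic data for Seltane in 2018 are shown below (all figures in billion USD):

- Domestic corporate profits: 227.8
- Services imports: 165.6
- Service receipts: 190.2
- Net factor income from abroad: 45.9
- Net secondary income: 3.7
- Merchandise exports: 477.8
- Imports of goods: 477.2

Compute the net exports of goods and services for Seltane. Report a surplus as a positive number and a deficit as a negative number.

Goods balance = 477.8 - 477.2 = 0.6
Services balance = 190.2 - 165.6 = 24.6
Trade balance (goods + services) = 0.6 + 24.6 = 25.2

25.2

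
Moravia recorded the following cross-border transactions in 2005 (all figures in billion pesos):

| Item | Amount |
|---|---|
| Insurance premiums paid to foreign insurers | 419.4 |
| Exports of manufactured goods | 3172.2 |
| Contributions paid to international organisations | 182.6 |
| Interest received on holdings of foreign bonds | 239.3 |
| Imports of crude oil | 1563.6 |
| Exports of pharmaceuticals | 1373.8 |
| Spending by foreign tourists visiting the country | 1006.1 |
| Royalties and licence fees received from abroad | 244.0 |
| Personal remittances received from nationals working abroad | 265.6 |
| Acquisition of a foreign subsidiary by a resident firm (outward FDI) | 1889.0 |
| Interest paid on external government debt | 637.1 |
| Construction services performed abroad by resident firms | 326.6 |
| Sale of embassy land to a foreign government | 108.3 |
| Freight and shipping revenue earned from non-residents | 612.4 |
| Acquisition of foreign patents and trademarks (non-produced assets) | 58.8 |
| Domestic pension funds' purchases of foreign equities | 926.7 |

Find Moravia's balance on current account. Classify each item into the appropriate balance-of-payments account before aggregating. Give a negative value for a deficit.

Goods: 3172.2 - 1563.6 + 1373.8 = 2982.4
Services: 1006.1 + 326.6 + 612.4 - 419.4 + 244.0 = 1769.7
Primary income: 239.3 - 637.1 = -397.8
Secondary income: 265.6 - 182.6 = 83.0
Current account = 2982.4 + 1769.7 + (-397.8) + 83.0 = 4437.3
(Excluded from the current account — financial account: acquisition of a foreign subsidiary by a resident firm (outward FDI) 1889.0, domestic pension funds' purchases of foreign equities 926.7; capital account: sale of embassy land to a foreign government 108.3, acquisition of foreign patents and trademarks (non-produced assets) 58.8.)

4437.3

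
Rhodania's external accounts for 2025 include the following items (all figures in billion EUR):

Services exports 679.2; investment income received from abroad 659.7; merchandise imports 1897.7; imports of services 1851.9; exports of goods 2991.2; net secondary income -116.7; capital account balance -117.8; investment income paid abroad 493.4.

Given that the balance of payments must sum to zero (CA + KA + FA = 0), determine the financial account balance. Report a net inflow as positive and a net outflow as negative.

147.4

Goods balance = 2991.2 - 1897.7 = 1093.5
Services balance = 679.2 - 1851.9 = -1172.7
Trade balance (goods + services) = 1093.5 + (-1172.7) = -79.2
Net primary income = 659.7 - 493.4 = 166.3
Net secondary income = -116.7
Current account = -79.2 + 166.3 + (-116.7) = -29.6
Financial account = -(-29.6 + (-117.8)) = 147.4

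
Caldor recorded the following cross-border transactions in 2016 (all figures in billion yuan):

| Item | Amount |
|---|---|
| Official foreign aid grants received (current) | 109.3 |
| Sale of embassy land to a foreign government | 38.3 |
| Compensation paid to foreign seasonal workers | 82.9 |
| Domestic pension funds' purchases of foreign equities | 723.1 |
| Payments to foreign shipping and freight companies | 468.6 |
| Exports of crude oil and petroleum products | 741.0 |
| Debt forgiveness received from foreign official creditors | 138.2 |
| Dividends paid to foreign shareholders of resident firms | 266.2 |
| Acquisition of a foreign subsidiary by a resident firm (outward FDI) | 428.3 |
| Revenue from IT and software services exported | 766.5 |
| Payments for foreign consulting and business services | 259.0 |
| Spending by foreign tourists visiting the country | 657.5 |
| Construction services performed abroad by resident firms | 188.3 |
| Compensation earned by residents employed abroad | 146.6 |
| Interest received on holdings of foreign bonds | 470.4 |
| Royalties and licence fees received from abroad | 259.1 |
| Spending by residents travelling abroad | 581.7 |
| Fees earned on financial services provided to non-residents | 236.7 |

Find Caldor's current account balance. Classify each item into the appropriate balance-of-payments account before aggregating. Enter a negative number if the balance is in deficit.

1917.0

Goods: 741.0
Services: -259.0 + 236.7 + 766.5 + 259.1 - 581.7 + 657.5 - 468.6 + 188.3 = 798.8
Primary income: 146.6 - 82.9 + 470.4 - 266.2 = 267.9
Secondary income: 109.3
Current account = 741.0 + 798.8 + 267.9 + 109.3 = 1917.0
(Excluded from the current account — capital account: sale of embassy land to a foreign government 38.3, debt forgiveness received from foreign official creditors 138.2; financial account: domestic pension funds' purchases of foreign equities 723.1, acquisition of a foreign subsidiary by a resident firm (outward FDI) 428.3.)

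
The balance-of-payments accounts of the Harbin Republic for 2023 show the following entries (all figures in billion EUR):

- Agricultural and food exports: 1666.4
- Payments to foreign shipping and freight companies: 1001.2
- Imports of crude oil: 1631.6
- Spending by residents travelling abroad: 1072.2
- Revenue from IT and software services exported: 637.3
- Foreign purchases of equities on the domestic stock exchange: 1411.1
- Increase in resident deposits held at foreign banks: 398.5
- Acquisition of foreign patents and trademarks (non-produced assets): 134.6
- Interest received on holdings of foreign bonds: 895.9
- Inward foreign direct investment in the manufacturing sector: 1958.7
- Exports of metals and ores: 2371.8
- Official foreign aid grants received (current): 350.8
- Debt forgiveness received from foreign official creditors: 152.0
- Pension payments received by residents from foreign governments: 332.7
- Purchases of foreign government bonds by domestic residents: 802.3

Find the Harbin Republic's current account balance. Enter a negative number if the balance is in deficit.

Goods: 2371.8 - 1631.6 + 1666.4 = 2406.6
Services: -1072.2 + 637.3 - 1001.2 = -1436.1
Primary income: 895.9
Secondary income: 332.7 + 350.8 = 683.5
Current account = 2406.6 + (-1436.1) + 895.9 + 683.5 = 2549.9
(Excluded from the current account — financial account: foreign purchases of equities on the domestic stock exchange 1411.1, increase in resident deposits held at foreign banks 398.5, inward foreign direct investment in the manufacturing sector 1958.7, purchases of foreign government bonds by domestic residents 802.3; capital account: acquisition of foreign patents and trademarks (non-produced assets) 134.6, debt forgiveness received from foreign official creditors 152.0.)

2549.9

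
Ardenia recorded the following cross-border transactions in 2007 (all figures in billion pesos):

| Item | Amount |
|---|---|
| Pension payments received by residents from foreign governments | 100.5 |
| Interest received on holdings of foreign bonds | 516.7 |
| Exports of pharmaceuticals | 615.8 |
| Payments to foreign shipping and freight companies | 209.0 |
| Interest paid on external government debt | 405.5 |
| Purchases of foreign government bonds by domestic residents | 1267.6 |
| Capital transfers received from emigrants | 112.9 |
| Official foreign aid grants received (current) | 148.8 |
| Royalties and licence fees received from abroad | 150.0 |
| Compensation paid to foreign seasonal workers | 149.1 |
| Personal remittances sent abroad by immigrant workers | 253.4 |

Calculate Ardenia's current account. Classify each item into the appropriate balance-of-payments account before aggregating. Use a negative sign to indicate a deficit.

514.8

Goods: 615.8
Services: -209.0 + 150.0 = -59.0
Primary income: -405.5 - 149.1 + 516.7 = -37.9
Secondary income: -253.4 + 148.8 + 100.5 = -4.1
Current account = 615.8 + (-59.0) + (-37.9) + (-4.1) = 514.8
(Excluded from the current account — financial account: purchases of foreign government bonds by domestic residents 1267.6; capital account: capital transfers received from emigrants 112.9.)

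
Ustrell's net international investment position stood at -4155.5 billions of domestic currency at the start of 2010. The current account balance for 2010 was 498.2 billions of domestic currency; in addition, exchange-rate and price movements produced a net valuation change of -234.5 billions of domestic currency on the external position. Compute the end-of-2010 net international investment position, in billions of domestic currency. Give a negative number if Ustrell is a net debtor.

-3891.8

Change in NIIP = current account + net valuation change = 498.2 + (-234.5) = 263.7
End-of-year NIIP = -4155.5 + 263.7 = -3891.8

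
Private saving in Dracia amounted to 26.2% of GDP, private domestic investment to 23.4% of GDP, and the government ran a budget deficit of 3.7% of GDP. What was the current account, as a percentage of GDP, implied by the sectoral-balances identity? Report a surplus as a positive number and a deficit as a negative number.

-0.9

By the sectoral-balances identity, CA = (S_private - I) + (T - G).
Private balance = 26.2 - 23.4 = 2.8
Government balance (T - G) = -3.7
CA = 2.8 + (-3.7) = -0.9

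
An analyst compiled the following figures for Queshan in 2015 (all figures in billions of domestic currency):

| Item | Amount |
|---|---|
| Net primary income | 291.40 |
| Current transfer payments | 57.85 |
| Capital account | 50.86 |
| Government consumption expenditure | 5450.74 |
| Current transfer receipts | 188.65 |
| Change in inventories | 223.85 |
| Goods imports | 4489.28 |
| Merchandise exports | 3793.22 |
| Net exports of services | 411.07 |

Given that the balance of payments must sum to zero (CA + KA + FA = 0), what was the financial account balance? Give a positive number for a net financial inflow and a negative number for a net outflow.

-188.07

Goods balance = 3793.22 - 4489.28 = -696.06
Services balance = 411.07
Trade balance (goods + services) = -696.06 + 411.07 = -284.99
Net primary income = 291.40
Net secondary income = 188.65 - 57.85 = 130.80
Current account = -284.99 + 291.40 + 130.80 = 137.21
Financial account = -(137.21 + 50.86) = -188.07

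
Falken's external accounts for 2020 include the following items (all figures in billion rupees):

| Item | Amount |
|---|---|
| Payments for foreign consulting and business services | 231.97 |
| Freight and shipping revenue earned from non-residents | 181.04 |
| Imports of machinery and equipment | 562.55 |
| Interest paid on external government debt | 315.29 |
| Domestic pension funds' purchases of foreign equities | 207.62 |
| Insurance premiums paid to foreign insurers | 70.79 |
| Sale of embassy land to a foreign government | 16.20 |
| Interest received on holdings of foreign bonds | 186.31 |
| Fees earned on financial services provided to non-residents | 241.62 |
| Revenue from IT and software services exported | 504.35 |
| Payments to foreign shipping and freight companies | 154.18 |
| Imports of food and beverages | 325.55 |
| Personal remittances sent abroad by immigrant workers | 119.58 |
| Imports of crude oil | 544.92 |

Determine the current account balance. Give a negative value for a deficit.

Goods: -325.55 - 544.92 - 562.55 = -1433.02
Services: -70.79 + 504.35 - 231.97 + 181.04 - 154.18 + 241.62 = 470.07
Primary income: 186.31 - 315.29 = -128.98
Secondary income: -119.58
Current account = (-1433.02) + 470.07 + (-128.98) + (-119.58) = -1211.51
(Excluded from the current account — financial account: domestic pension funds' purchases of foreign equities 207.62; capital account: sale of embassy land to a foreign government 16.20.)

-1211.51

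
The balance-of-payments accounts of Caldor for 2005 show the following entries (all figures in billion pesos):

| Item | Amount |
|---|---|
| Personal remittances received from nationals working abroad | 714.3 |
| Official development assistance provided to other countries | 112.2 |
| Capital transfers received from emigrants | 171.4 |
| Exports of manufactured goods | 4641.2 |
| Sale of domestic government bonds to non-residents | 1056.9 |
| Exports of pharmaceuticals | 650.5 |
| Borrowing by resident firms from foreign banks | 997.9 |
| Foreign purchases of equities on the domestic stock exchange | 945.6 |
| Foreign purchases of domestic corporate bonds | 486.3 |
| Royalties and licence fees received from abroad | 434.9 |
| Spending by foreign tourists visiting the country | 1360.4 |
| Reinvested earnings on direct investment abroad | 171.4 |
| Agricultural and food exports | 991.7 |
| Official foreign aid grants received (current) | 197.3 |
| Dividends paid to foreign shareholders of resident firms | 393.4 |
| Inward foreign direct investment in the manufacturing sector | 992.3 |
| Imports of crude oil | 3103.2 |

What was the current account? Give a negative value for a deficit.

Goods: 650.5 + 4641.2 + 991.7 - 3103.2 = 3180.2
Services: 1360.4 + 434.9 = 1795.3
Primary income: 171.4 - 393.4 = -222.0
Secondary income: 714.3 + 197.3 - 112.2 = 799.4
Current account = 3180.2 + 1795.3 + (-222.0) + 799.4 = 5552.9
(Excluded from the current account — capital account: capital transfers received from emigrants 171.4; financial account: sale of domestic government bonds to non-residents 1056.9, borrowing by resident firms from foreign banks 997.9, foreign purchases of equities on the domestic stock exchange 945.6, foreign purchases of domestic corporate bonds 486.3, inward foreign direct investment in the manufacturing sector 992.3.)

5552.9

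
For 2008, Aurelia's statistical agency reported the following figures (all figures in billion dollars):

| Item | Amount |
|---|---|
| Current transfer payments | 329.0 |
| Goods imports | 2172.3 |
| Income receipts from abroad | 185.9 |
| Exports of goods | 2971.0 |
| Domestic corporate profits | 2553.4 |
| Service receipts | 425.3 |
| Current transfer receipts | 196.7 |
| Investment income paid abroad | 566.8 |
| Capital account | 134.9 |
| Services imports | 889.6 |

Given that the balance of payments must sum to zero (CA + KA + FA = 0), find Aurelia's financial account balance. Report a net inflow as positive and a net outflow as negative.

43.9

Goods balance = 2971.0 - 2172.3 = 798.7
Services balance = 425.3 - 889.6 = -464.3
Trade balance (goods + services) = 798.7 + (-464.3) = 334.4
Net primary income = 185.9 - 566.8 = -380.9
Net secondary income = 196.7 - 329.0 = -132.3
Current account = 334.4 + (-380.9) + (-132.3) = -178.8
Financial account = -(-178.8 + 134.9) = 43.9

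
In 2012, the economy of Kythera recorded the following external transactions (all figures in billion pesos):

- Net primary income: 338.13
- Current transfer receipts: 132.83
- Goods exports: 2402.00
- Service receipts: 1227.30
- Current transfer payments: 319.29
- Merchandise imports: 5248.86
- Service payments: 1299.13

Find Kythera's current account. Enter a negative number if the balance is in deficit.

Goods balance = 2402.00 - 5248.86 = -2846.86
Services balance = 1227.30 - 1299.13 = -71.83
Trade balance (goods + services) = -2846.86 + (-71.83) = -2918.69
Net primary income = 338.13
Net secondary income = 132.83 - 319.29 = -186.46
Current account = -2918.69 + 338.13 + (-186.46) = -2767.02

-2767.02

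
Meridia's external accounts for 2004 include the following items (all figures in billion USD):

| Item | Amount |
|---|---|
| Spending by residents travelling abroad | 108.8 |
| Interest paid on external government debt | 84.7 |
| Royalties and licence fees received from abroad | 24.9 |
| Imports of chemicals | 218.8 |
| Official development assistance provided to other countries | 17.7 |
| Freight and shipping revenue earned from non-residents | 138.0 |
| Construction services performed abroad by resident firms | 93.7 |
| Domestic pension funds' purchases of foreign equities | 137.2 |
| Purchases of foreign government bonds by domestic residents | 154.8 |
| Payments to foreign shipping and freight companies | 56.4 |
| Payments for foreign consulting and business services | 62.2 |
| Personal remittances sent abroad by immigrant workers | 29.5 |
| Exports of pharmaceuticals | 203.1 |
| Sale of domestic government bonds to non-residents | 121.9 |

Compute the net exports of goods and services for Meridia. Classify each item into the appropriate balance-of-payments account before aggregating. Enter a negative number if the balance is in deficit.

13.5

Goods: 203.1 - 218.8 = -15.7
Services: 138.0 - 62.2 + 24.9 - 108.8 - 56.4 + 93.7 = 29.2
Trade balance = -15.7 + 29.2 = 13.5
(Excluded from the trade balance — primary income: interest paid on external government debt 84.7; secondary income: official development assistance provided to other countries 17.7, personal remittances sent abroad by immigrant workers 29.5; financial account: domestic pension funds' purchases of foreign equities 137.2, purchases of foreign government bonds by domestic residents 154.8, sale of domestic government bonds to non-residents 121.9.)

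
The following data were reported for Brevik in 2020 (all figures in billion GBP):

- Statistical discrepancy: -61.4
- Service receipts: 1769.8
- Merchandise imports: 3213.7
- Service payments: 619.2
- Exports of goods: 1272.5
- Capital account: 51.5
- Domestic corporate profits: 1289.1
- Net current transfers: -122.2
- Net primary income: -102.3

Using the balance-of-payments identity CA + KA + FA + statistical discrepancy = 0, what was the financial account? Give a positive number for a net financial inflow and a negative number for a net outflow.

1025.0

Goods balance = 1272.5 - 3213.7 = -1941.2
Services balance = 1769.8 - 619.2 = 1150.6
Trade balance (goods + services) = -1941.2 + 1150.6 = -790.6
Net primary income = -102.3
Net secondary income = -122.2
Current account = -790.6 + (-102.3) + (-122.2) = -1015.1
Financial account = -(-1015.1 + 51.5 + (-61.4)) = 1025.0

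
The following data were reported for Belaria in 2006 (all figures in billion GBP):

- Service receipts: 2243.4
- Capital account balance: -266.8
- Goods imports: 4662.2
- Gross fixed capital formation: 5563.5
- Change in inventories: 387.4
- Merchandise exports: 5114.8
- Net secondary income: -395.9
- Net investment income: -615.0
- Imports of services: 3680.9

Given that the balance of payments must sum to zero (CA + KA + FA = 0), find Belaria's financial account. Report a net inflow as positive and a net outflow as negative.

Goods balance = 5114.8 - 4662.2 = 452.6
Services balance = 2243.4 - 3680.9 = -1437.5
Trade balance (goods + services) = 452.6 + (-1437.5) = -984.9
Net primary income = -615.0
Net secondary income = -395.9
Current account = -984.9 + (-615.0) + (-395.9) = -1995.8
Financial account = -(-1995.8 + (-266.8)) = 2262.6

2262.6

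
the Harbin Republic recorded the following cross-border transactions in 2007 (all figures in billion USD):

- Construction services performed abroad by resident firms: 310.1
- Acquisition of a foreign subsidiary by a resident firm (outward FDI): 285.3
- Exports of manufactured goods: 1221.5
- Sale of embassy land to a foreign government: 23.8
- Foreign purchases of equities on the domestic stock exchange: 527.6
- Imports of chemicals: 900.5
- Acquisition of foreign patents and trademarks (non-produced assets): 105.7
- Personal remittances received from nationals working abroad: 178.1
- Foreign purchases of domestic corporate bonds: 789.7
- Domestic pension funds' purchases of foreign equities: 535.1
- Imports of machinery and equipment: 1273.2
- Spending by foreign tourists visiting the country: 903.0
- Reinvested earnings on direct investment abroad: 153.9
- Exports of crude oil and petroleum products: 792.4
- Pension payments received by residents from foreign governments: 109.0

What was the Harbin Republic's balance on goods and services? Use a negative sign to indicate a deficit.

1053.3

Goods: 792.4 + 1221.5 - 1273.2 - 900.5 = -159.8
Services: 310.1 + 903.0 = 1213.1
Trade balance = -159.8 + 1213.1 = 1053.3
(Excluded from the trade balance — financial account: acquisition of a foreign subsidiary by a resident firm (outward FDI) 285.3, foreign purchases of equities on the domestic stock exchange 527.6, foreign purchases of domestic corporate bonds 789.7, domestic pension funds' purchases of foreign equities 535.1; capital account: sale of embassy land to a foreign government 23.8, acquisition of foreign patents and trademarks (non-produced assets) 105.7; secondary income: personal remittances received from nationals working abroad 178.1, pension payments received by residents from foreign governments 109.0; primary income: reinvested earnings on direct investment abroad 153.9.)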